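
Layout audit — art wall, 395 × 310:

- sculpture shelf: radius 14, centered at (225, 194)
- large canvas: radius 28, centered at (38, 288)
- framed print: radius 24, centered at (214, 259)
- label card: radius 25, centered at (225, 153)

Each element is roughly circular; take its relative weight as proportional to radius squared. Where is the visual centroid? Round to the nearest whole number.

r² weights: sculpture shelf 14² = 196, large canvas 28² = 784, framed print 24² = 576, label card 25² = 625. Total = 2181.
x-moment: 196·225 + 784·38 + 576·214 + 625·225 = 337781; centroid 337781/2181 ≈ 154.87.
y-moment: 196·194 + 784·288 + 576·259 + 625·153 = 508625; centroid 508625/2181 ≈ 233.21.

(155, 233)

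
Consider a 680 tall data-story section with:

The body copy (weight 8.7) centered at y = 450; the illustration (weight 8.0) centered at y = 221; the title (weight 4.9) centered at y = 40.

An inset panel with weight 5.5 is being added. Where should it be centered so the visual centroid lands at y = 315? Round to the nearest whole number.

With the inset panel, Σw becomes 8.7 + 8.0 + 4.9 + 5.5 = 27.1.
Along y: (5879.0 + 5.5·y) / 27.1 = 315 (existing moment 8.7·450 + 8.0·221 + 4.9·40 = 5879.0) ⇒ y = (8536.5 − 5879.0) / 5.5 ≈ 483.18.

y ≈ 483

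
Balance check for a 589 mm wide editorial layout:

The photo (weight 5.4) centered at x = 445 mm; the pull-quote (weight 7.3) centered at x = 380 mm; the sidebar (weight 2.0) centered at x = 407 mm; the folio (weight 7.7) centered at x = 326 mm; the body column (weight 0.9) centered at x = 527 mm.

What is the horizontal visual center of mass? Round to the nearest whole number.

Total weight = 5.4 + 7.3 + 2.0 + 7.7 + 0.9 = 23.3.
x-moment: 5.4·445 + 7.3·380 + 2.0·407 + 7.7·326 + 0.9·527 = 8975.5; centroid 8975.5/23.3 ≈ 385.21.

x ≈ 385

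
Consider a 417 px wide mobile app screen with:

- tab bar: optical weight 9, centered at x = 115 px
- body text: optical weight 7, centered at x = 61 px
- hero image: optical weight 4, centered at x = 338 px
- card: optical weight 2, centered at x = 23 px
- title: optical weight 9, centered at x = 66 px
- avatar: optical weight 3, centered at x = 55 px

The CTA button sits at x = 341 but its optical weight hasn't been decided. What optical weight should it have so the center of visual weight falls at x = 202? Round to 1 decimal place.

w ≈ 23.4

Fixed elements: Σw = 9 + 7 + 4 + 2 + 9 + 3 = 34, Σw·x = 9·115 + 7·61 + 4·338 + 2·23 + 9·66 + 3·55 = 3619.
For the centroid to hit 202: (3619 + w·341) / (34 + w) = 202.
Solving: w = (202·34 − 3619) / (341 − 202) = 3249 / 139 ≈ 23.37.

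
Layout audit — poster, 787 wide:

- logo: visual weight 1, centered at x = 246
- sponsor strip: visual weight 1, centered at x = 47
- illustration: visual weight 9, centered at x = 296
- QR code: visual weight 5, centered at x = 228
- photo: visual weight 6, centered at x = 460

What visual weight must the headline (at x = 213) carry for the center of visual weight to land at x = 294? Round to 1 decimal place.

Existing Σw = 22 (1 + 1 + 9 + 5 + 6); existing moment 1·246 + 1·47 + 9·296 + 5·228 + 6·460 = 6857.
Balance at x = 294 requires (6857 + w·213) / (22 + w) = 294.
Solving: w = (294·22 − 6857) / (213 − 294) = -389 / -81 ≈ 4.80.

w ≈ 4.8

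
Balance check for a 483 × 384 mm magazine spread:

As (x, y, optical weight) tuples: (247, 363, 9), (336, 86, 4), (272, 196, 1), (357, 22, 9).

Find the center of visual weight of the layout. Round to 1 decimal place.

(306.6, 174.1)

Total weight = 9 + 4 + 1 + 9 = 23.
Σw·x = 9·247 + 4·336 + 1·272 + 9·357 = 7052, so x̄ = 7052/23 ≈ 306.61.
Σw·y = 9·363 + 4·86 + 1·196 + 9·22 = 4005, so ȳ = 4005/23 ≈ 174.13.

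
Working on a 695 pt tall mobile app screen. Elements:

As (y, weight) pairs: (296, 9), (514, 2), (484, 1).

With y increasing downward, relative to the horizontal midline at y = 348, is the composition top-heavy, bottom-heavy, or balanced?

Σw = 9 + 2 + 1 = 12.
Σw·y = 9·296 + 2·514 + 1·484 = 4176, so ȳ = 4176/12 ≈ 348.00.
That equals the midline 348 — balanced.

balanced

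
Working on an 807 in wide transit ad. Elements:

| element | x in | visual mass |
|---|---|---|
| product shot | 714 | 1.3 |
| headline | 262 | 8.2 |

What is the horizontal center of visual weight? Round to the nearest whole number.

x ≈ 324

Total weight = 1.3 + 8.2 = 9.5.
x: (1.3·714 + 8.2·262) / 9.5 = 3076.6 / 9.5 ≈ 323.85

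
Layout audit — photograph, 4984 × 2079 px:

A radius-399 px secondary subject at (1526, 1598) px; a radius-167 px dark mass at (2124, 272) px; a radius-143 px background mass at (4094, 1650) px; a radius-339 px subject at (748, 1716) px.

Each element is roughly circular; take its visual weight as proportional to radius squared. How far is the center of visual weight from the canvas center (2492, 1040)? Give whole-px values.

≈ 1139 px

Weights ∝ r²: secondary subject 399² = 159201, dark mass 167² = 27889, background mass 143² = 20449, subject 339² = 114921; Σw = 322460.
Σw·x = 159201·1526 + 27889·2124 + 20449·4094 + 114921·748 = 471856076, so x̄ = 471856076/322460 ≈ 1463.30.
Σw·y = 159201·1598 + 27889·272 + 20449·1650 + 114921·1716 = 492934292, so ȳ = 492934292/322460 ≈ 1528.67.
Offset from (2492, 1040): Δx ≈ -1028.70, Δy ≈ 488.67; distance = √(Δx² + Δy²) ≈ 1138.87.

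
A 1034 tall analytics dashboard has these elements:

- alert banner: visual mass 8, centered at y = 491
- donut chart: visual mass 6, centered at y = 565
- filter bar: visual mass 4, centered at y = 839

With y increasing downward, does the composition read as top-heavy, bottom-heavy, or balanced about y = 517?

bottom-heavy

Σw = 8 + 6 + 4 = 18.
Σw·y = 8·491 + 6·565 + 4·839 = 10674, so ȳ = 10674/18 ≈ 593.00.
593.0 lies below (larger y than) the midline 517, so the layout is bottom-heavy.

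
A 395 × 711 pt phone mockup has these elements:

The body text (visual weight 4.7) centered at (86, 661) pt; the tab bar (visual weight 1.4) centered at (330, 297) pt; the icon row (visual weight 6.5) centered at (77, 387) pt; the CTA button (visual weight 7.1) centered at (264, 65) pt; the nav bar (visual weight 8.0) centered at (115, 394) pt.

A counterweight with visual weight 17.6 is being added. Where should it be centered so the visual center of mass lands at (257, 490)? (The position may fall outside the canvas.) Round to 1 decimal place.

(425.1, 712.8)

After adding the counterweight, total weight = 4.7 + 1.4 + 6.5 + 7.1 + 8.0 + 17.6 = 45.3.
Along x: (4161.1 + 17.6·x) / 45.3 = 257 (existing moment 4.7·86 + 1.4·330 + 6.5·77 + 7.1·264 + 8.0·115 = 4161.1) ⇒ x = (11642.1 − 4161.1) / 17.6 ≈ 425.06.
Along y: (9651.5 + 17.6·y) / 45.3 = 490 (existing moment 4.7·661 + 1.4·297 + 6.5·387 + 7.1·65 + 8.0·394 = 9651.5) ⇒ y = (22197.0 − 9651.5) / 17.6 ≈ 712.81.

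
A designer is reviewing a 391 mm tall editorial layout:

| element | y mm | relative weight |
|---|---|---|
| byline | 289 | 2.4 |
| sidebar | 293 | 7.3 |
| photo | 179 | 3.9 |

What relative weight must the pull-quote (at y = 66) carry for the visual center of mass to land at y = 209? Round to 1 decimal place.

Known weights sum to 2.4 + 7.3 + 3.9 = 13.6; their moment is 2.4·289 + 7.3·293 + 3.9·179 = 3530.6.
Balance at y = 209 requires (3530.6 + w·66) / (13.6 + w) = 209.
So w = (209·13.6 − 3530.6)/(66 − 209) = -688.2/-143 ≈ 4.81.

w ≈ 4.8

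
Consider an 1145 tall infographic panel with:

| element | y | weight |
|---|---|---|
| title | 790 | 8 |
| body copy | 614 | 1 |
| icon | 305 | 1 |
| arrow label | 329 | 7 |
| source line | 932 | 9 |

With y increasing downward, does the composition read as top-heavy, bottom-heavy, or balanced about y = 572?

bottom-heavy

Σw = 8 + 1 + 1 + 7 + 9 = 26.
y: (8·790 + 1·614 + 1·305 + 7·329 + 9·932) / 26 = 17930 / 26 ≈ 689.62
689.6 vs midline 572 → bottom-heavy.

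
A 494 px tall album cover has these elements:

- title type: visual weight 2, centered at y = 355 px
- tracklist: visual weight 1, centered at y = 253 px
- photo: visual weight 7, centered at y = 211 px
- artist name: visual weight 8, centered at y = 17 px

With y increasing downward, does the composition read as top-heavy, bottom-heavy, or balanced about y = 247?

Σw = 2 + 1 + 7 + 8 = 18.
y-moment: 2·355 + 1·253 + 7·211 + 8·17 = 2576; centroid 2576/18 ≈ 143.11.
143.1 vs midline 247 → top-heavy.

top-heavy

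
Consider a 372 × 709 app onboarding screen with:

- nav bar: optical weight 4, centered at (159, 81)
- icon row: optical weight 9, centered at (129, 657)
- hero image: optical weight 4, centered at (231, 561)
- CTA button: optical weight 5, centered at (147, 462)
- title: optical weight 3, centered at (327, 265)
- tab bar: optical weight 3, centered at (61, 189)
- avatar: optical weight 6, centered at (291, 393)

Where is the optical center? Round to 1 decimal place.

Weights sum to 4 + 9 + 4 + 5 + 3 + 3 + 6 = 34.
x: moment 6366 / weight 34 ≈ 187.24
Σw·y = 14511; ȳ = 14511/34 ≈ 426.79.

(187.2, 426.8)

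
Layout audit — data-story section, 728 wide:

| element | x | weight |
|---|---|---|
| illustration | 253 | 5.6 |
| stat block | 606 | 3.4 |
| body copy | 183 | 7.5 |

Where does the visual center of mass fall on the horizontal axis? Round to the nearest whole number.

Total weight = 5.6 + 3.4 + 7.5 = 16.5.
x: (5.6·253 + 3.4·606 + 7.5·183) / 16.5 = 4849.7 / 16.5 ≈ 293.92

x ≈ 294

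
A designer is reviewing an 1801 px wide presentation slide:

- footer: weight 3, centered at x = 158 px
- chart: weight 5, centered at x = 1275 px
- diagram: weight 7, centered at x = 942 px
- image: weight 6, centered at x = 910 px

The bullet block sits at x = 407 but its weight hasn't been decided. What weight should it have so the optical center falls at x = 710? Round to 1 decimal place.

Existing Σw = 21 (3 + 5 + 7 + 6); existing moment 3·158 + 5·1275 + 7·942 + 6·910 = 18903.
Balance at x = 710 requires (18903 + w·407) / (21 + w) = 710.
Rearranging, w·(407 − 710) = 710·21 − 18903 = -3993, so w ≈ -3993/-303 = 13.18.

w ≈ 13.2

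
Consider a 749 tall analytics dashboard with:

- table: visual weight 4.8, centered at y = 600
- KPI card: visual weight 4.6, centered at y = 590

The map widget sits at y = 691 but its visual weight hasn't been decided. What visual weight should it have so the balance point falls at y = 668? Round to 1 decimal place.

w ≈ 29.8

Existing Σw = 9.4 (4.8 + 4.6); existing moment 4.8·600 + 4.6·590 = 5594.0.
For the centroid to hit 668: (5594.0 + w·691) / (9.4 + w) = 668.
So w = (668·9.4 − 5594.0)/(691 − 668) = 685.2/23 ≈ 29.79.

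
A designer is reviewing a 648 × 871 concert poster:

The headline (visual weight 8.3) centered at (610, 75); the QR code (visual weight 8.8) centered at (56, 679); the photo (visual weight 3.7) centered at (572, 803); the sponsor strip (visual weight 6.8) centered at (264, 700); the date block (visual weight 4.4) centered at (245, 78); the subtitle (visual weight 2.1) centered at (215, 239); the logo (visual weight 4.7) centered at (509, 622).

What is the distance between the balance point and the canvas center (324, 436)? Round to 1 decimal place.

≈ 37.0

Σw = 8.3 + 8.8 + 3.7 + 6.8 + 4.4 + 2.1 + 4.7 = 38.8.
Σw·x = 13389.2; x̄ = 13389.2/38.8 ≈ 345.08.
Σw·y = 18097.3; ȳ = 18097.3/38.8 ≈ 466.43.
From (324, 436): dx = 21.08, dy = 30.43, so the distance is √(dx²+dy²) ≈ 37.02.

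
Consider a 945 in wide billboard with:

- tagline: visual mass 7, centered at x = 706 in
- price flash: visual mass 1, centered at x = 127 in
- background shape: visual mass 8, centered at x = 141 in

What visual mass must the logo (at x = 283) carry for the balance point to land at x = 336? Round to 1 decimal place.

w ≈ 15.5

Known weights sum to 7 + 1 + 8 = 16; their moment is 7·706 + 1·127 + 8·141 = 6197.
For the centroid to hit 336: (6197 + w·283) / (16 + w) = 336.
Rearranging, w·(283 − 336) = 336·16 − 6197 = -821, so w ≈ -821/-53 = 15.49.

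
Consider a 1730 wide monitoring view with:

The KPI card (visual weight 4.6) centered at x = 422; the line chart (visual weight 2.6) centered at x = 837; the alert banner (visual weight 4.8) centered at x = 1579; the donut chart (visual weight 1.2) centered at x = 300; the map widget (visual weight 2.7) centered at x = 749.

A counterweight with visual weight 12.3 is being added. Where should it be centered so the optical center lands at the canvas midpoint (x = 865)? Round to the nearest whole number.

With the counterweight, Σw becomes 4.6 + 2.6 + 4.8 + 1.2 + 2.7 + 12.3 = 28.2.
x: target moment 28.2×865 = 24393.0; current 4.6·422 + 2.6·837 + 4.8·1579 + 1.2·300 + 2.7·749 = 14078.9; the counterweight supplies 10314.1, so x = 10314.1/12.3 ≈ 838.54.

x ≈ 839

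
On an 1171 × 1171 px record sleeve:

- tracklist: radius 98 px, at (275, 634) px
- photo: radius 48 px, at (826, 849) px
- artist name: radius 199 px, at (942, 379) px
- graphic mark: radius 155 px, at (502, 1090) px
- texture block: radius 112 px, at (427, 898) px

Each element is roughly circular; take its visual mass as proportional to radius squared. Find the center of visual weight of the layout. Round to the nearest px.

Weights ∝ r²: tracklist 98² = 9604, photo 48² = 2304, artist name 199² = 39601, graphic mark 155² = 24025, texture block 112² = 12544; Σw = 88078.
x: (9604·275 + 2304·826 + 39601·942 + 24025·502 + 12544·427) / 88078 = 59265184 / 88078 ≈ 672.87
y: (9604·634 + 2304·849 + 39601·379 + 24025·1090 + 12544·898) / 88078 = 60505573 / 88078 ≈ 686.95

(673, 687)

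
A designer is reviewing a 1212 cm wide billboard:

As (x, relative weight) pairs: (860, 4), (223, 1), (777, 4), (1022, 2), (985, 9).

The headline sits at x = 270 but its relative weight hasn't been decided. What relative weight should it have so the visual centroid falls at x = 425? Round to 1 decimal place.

Existing Σw = 20 (4 + 1 + 4 + 2 + 9); existing moment 4·860 + 1·223 + 4·777 + 2·1022 + 9·985 = 17680.
Set Σw·x/Σw = 425: (17680 + 270w) = 425·(20 + w).
Rearranging, w·(270 − 425) = 425·20 − 17680 = -9180, so w ≈ -9180/-155 = 59.23.

w ≈ 59.2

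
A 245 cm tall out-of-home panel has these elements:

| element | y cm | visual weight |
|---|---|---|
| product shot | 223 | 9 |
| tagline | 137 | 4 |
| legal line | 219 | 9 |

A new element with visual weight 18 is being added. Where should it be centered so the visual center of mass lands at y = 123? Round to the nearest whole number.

New total weight: (9 + 4 + 9) + 18 = 40.
y: target moment 40×123 = 4920; current 9·223 + 4·137 + 9·219 = 4526; the new element supplies 394, so y = 394/18 ≈ 21.89.

y ≈ 22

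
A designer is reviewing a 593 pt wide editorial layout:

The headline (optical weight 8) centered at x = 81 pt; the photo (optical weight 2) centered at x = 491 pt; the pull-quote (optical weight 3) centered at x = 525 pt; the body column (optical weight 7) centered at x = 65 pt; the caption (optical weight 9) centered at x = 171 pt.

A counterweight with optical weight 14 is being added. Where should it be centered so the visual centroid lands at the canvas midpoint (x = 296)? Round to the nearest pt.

With the counterweight, Σw becomes 8 + 2 + 3 + 7 + 9 + 14 = 43.
x: need Σw·x = 43·296 = 12728. Existing = 8·81 + 2·491 + 3·525 + 7·65 + 9·171 = 5199. Remainder 7529 / 14 ≈ 537.79.

x ≈ 538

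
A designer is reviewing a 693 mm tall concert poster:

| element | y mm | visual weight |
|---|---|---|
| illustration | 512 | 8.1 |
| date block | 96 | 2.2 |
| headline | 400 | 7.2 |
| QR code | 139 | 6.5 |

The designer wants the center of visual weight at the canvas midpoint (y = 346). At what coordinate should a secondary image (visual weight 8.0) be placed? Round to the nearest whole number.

New total weight: (8.1 + 2.2 + 7.2 + 6.5) + 8.0 = 32.0.
Along y: (8141.9 + 8.0·y) / 32.0 = 346 (existing moment 8.1·512 + 2.2·96 + 7.2·400 + 6.5·139 = 8141.9) ⇒ y = (11072.0 − 8141.9) / 8.0 ≈ 366.26.

y ≈ 366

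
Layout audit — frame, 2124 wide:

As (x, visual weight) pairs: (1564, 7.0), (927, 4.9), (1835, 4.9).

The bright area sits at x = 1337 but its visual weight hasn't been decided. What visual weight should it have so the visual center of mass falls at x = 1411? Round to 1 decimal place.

Existing Σw = 16.8 (7.0 + 4.9 + 4.9); existing moment 7.0·1564 + 4.9·927 + 4.9·1835 = 24481.8.
For the centroid to hit 1411: (24481.8 + w·1337) / (16.8 + w) = 1411.
So w = (1411·16.8 − 24481.8)/(1337 − 1411) = -777.0/-74 ≈ 10.50.

w ≈ 10.5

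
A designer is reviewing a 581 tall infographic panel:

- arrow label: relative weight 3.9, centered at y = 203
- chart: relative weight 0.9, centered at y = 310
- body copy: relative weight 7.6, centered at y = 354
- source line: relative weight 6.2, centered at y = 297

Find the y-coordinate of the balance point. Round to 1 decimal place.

y ≈ 301.2

Total weight = 3.9 + 0.9 + 7.6 + 6.2 = 18.6.
y-moment: 3.9·203 + 0.9·310 + 7.6·354 + 6.2·297 = 5602.5; centroid 5602.5/18.6 ≈ 301.21.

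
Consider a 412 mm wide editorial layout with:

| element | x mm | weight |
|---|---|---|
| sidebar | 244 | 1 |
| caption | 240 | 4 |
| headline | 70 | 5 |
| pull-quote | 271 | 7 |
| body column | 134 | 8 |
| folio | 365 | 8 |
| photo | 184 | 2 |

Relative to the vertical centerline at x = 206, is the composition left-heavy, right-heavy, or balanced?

right-heavy

Total weight = 1 + 4 + 5 + 7 + 8 + 8 + 2 = 35.
Σw·x = 1·244 + 4·240 + 5·70 + 7·271 + 8·134 + 8·365 + 2·184 = 7811, so x̄ = 7811/35 ≈ 223.17.
223.2 lies right of the midline 206, so the layout is right-heavy.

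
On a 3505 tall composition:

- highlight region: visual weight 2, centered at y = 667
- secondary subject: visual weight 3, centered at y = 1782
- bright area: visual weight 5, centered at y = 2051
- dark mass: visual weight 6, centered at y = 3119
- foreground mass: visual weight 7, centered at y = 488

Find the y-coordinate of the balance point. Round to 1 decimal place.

y ≈ 1698.5

Total weight = 2 + 3 + 5 + 6 + 7 = 23.
y: (2·667 + 3·1782 + 5·2051 + 6·3119 + 7·488) / 23 = 39065 / 23 ≈ 1698.48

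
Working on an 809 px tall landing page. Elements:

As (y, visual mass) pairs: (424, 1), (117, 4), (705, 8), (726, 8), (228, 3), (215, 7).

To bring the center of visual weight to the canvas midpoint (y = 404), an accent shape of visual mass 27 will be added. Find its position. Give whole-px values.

With the accent shape, Σw becomes 1 + 4 + 8 + 8 + 3 + 7 + 27 = 58.
y: need Σw·y = 58·404 = 23432. Existing = 1·424 + 4·117 + 8·705 + 8·726 + 3·228 + 7·215 = 14529. Remainder 8903 / 27 ≈ 329.74.

y ≈ 330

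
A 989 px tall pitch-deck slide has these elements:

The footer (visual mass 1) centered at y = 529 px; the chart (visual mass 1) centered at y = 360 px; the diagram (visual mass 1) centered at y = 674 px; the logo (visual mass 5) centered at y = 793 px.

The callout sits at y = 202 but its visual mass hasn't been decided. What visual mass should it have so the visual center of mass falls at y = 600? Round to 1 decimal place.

w ≈ 1.8

Known weights sum to 1 + 1 + 1 + 5 = 8; their moment is 1·529 + 1·360 + 1·674 + 5·793 = 5528.
Balance at y = 600 requires (5528 + w·202) / (8 + w) = 600.
Solving: w = (600·8 − 5528) / (202 − 600) = -728 / -398 ≈ 1.83.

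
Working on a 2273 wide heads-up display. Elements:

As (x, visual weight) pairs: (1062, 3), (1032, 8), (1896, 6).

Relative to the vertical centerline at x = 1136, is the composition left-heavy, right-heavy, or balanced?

Weights sum to 3 + 8 + 6 = 17.
x: (3·1062 + 8·1032 + 6·1896) / 17 = 22818 / 17 ≈ 1342.24
Since 1342.2 is right of 1136, the composition reads right-heavy.

right-heavy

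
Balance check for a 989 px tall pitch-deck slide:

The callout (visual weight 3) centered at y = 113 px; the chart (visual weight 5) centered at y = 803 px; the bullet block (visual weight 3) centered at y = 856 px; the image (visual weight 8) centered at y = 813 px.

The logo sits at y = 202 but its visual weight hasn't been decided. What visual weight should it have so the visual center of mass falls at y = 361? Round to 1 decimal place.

w ≈ 41.3

Known weights sum to 3 + 5 + 3 + 8 = 19; their moment is 3·113 + 5·803 + 3·856 + 8·813 = 13426.
Balance at y = 361 requires (13426 + w·202) / (19 + w) = 361.
Solving: w = (361·19 − 13426) / (202 − 361) = -6567 / -159 ≈ 41.30.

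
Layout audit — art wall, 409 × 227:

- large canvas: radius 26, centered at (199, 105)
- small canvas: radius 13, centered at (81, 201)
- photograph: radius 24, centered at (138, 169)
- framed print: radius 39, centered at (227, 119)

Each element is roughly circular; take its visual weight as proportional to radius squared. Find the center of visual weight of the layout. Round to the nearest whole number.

(195, 130)

r² weights: large canvas 26² = 676, small canvas 13² = 169, photograph 24² = 576, framed print 39² = 1521. Total = 2942.
x-moment: 676·199 + 169·81 + 576·138 + 1521·227 = 572968; centroid 572968/2942 ≈ 194.75.
y-moment: 676·105 + 169·201 + 576·169 + 1521·119 = 383292; centroid 383292/2942 ≈ 130.28.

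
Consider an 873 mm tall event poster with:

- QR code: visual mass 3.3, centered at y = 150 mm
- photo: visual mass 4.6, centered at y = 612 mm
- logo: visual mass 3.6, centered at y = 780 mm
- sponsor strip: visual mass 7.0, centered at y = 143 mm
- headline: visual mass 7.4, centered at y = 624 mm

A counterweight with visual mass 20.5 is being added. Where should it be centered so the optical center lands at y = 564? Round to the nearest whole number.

y ≈ 704

New total weight: (3.3 + 4.6 + 3.6 + 7.0 + 7.4) + 20.5 = 46.4.
y: need Σw·y = 46.4·564 = 26169.6. Existing = 3.3·150 + 4.6·612 + 3.6·780 + 7.0·143 + 7.4·624 = 11736.8. Remainder 14432.8 / 20.5 ≈ 704.04.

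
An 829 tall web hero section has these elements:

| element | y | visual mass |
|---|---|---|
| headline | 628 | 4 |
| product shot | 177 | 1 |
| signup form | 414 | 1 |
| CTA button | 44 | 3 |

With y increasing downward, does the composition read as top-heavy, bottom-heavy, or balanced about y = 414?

top-heavy

Total weight = 4 + 1 + 1 + 3 = 9.
Σw·y = 4·628 + 1·177 + 1·414 + 3·44 = 3235, so ȳ = 3235/9 ≈ 359.44.
359.4 lies above (smaller y than) the midline 414, so the layout is top-heavy.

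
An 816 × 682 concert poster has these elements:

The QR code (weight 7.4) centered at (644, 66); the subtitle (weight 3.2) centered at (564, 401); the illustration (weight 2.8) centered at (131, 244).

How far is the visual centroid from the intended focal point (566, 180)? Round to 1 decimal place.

Σw = 7.4 + 3.2 + 2.8 = 13.4.
Σw·x = 7.4·644 + 3.2·564 + 2.8·131 = 6937.2, so x̄ = 6937.2/13.4 ≈ 517.70.
Σw·y = 7.4·66 + 3.2·401 + 2.8·244 = 2454.8, so ȳ = 2454.8/13.4 ≈ 183.19.
Offset from (566, 180): Δx ≈ -48.30, Δy ≈ 3.19; distance = √(Δx² + Δy²) ≈ 48.40.

≈ 48.4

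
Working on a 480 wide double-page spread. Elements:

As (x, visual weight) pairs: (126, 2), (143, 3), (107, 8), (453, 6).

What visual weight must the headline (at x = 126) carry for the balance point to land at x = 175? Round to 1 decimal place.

Fixed elements: Σw = 2 + 3 + 8 + 6 = 19, Σw·x = 2·126 + 3·143 + 8·107 + 6·453 = 4255.
Balance at x = 175 requires (4255 + w·126) / (19 + w) = 175.
Solving: w = (175·19 − 4255) / (126 − 175) = -930 / -49 ≈ 18.98.

w ≈ 19.0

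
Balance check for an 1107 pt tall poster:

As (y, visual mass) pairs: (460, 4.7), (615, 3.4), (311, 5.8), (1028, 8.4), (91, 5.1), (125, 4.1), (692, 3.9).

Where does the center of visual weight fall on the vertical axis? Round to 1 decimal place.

Total weight = 4.7 + 3.4 + 5.8 + 8.4 + 5.1 + 4.1 + 3.9 = 35.4.
y-moment: 4.7·460 + 3.4·615 + 5.8·311 + 8.4·1028 + 5.1·91 + 4.1·125 + 3.9·692 = 18367.4; centroid 18367.4/35.4 ≈ 518.85.

y ≈ 518.9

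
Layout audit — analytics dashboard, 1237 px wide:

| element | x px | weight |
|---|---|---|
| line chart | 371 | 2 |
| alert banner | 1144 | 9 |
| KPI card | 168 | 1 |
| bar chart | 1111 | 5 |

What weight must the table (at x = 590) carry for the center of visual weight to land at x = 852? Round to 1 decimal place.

Existing Σw = 17 (2 + 9 + 1 + 5); existing moment 2·371 + 9·1144 + 1·168 + 5·1111 = 16761.
Set Σw·x/Σw = 852: (16761 + 590w) = 852·(17 + w).
So w = (852·17 − 16761)/(590 − 852) = -2277/-262 ≈ 8.69.

w ≈ 8.7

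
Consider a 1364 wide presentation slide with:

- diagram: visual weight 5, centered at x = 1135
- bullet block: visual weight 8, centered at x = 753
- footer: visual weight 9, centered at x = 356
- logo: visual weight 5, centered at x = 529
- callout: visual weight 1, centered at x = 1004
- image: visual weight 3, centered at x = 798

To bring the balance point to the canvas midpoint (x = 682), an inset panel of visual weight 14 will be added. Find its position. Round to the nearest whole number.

x ≈ 696

After adding the inset panel, total weight = 5 + 8 + 9 + 5 + 1 + 3 + 14 = 45.
x: target moment 45×682 = 30690; current 5·1135 + 8·753 + 9·356 + 5·529 + 1·1004 + 3·798 = 20946; the inset panel supplies 9744, so x = 9744/14 ≈ 696.00.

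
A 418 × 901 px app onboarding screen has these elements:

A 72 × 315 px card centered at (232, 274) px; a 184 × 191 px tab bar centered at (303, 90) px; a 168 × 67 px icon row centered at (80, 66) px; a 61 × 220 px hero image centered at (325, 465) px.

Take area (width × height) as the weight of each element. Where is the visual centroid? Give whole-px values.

(257, 198)

Areas → weights: card 72·315 = 22680, tab bar 184·191 = 35144, icon row 168·67 = 11256, hero image 61·220 = 13420; Σw = 82500.
x-moment: 22680·232 + 35144·303 + 11256·80 + 13420·325 = 21172372; centroid 21172372/82500 ≈ 256.63.
y-moment: 22680·274 + 35144·90 + 11256·66 + 13420·465 = 16360476; centroid 16360476/82500 ≈ 198.31.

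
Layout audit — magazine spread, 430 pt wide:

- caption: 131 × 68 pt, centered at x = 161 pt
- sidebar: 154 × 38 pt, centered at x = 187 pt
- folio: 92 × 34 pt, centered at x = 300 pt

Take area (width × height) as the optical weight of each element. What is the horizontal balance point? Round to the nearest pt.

Areas → weights: caption 131·68 = 8908, sidebar 154·38 = 5852, folio 92·34 = 3128; Σw = 17888.
x: (8908·161 + 5852·187 + 3128·300) / 17888 = 3466912 / 17888 ≈ 193.81

x ≈ 194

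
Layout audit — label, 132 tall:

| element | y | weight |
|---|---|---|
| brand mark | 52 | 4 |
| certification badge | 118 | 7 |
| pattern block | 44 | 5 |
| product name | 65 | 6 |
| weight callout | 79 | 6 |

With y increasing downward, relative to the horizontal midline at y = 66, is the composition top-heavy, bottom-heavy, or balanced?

bottom-heavy

Σw = 4 + 7 + 5 + 6 + 6 = 28.
y-moment: 4·52 + 7·118 + 5·44 + 6·65 + 6·79 = 2118; centroid 2118/28 ≈ 75.64.
75.6 lies below (larger y than) the midline 66, so the layout is bottom-heavy.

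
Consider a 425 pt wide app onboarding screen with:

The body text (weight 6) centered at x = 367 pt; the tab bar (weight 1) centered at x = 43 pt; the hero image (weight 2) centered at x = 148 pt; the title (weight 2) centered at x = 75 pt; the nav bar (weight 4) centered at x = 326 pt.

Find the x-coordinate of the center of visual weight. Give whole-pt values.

Weights sum to 6 + 1 + 2 + 2 + 4 = 15.
Σw·x = 6·367 + 1·43 + 2·148 + 2·75 + 4·326 = 3995, so x̄ = 3995/15 ≈ 266.33.

x ≈ 266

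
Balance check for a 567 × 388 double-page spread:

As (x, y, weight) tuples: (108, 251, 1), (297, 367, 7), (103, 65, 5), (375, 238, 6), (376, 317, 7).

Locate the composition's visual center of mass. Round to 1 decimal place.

(291.7, 261.2)

Weights sum to 1 + 7 + 5 + 6 + 7 = 26.
x-moment: 1·108 + 7·297 + 5·103 + 6·375 + 7·376 = 7584; centroid 7584/26 ≈ 291.69.
y-moment: 1·251 + 7·367 + 5·65 + 6·238 + 7·317 = 6792; centroid 6792/26 ≈ 261.23.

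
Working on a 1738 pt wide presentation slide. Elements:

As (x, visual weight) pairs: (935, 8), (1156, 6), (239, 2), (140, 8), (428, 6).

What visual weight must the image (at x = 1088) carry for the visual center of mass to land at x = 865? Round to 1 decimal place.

Known weights sum to 8 + 6 + 2 + 8 + 6 = 30; their moment is 8·935 + 6·1156 + 2·239 + 8·140 + 6·428 = 18582.
For the centroid to hit 865: (18582 + w·1088) / (30 + w) = 865.
So w = (865·30 − 18582)/(1088 − 865) = 7368/223 ≈ 33.04.

w ≈ 33.0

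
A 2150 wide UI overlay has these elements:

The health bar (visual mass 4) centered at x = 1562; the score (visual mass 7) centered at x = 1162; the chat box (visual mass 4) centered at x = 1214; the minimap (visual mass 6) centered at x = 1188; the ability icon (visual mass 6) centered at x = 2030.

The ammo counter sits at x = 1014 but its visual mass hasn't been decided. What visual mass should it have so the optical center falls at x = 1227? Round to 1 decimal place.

w ≈ 25.4

Known weights sum to 4 + 7 + 4 + 6 + 6 = 27; their moment is 4·1562 + 7·1162 + 4·1214 + 6·1188 + 6·2030 = 38546.
Balance at x = 1227 requires (38546 + w·1014) / (27 + w) = 1227.
Solving: w = (1227·27 − 38546) / (1014 − 1227) = -5417 / -213 ≈ 25.43.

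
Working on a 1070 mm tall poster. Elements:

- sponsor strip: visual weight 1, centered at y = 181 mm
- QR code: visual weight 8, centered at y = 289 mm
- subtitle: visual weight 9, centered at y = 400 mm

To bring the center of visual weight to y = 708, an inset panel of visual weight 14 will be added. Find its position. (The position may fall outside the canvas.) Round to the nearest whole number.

New total weight: (1 + 8 + 9) + 14 = 32.
y: need Σw·y = 32·708 = 22656. Existing = 1·181 + 8·289 + 9·400 = 6093. Remainder 16563 / 14 ≈ 1183.07.

y ≈ 1183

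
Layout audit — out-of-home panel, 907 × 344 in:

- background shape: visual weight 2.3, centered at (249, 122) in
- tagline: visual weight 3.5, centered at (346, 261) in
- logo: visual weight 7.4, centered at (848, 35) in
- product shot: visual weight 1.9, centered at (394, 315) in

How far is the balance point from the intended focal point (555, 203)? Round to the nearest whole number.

Σw = 2.3 + 3.5 + 7.4 + 1.9 = 15.1.
Σw·x = 2.3·249 + 3.5·346 + 7.4·848 + 1.9·394 = 8807.5, so x̄ = 8807.5/15.1 ≈ 583.28.
Σw·y = 2.3·122 + 3.5·261 + 7.4·35 + 1.9·315 = 2051.6, so ȳ = 2051.6/15.1 ≈ 135.87.
Offset from (555, 203): Δx ≈ 28.28, Δy ≈ -67.13; distance = √(Δx² + Δy²) ≈ 72.85.

≈ 73 in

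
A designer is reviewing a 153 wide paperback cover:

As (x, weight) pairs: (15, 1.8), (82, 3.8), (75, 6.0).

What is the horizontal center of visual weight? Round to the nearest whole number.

Weights sum to 1.8 + 3.8 + 6.0 = 11.6.
x-moment: 1.8·15 + 3.8·82 + 6.0·75 = 788.6; centroid 788.6/11.6 ≈ 67.98.

x ≈ 68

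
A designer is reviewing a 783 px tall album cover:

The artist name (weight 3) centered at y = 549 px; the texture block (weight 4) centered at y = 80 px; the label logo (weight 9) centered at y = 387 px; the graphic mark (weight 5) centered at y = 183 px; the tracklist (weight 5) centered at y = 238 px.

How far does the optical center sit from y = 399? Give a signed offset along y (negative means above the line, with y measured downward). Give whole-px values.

Total weight = 3 + 4 + 9 + 5 + 5 = 26.
Σw·y = 3·549 + 4·80 + 9·387 + 5·183 + 5·238 = 7555, so ȳ = 7555/26 ≈ 290.58.
Against y = 399, that's 290.58 − 399 = -108.42.

≈ -108 px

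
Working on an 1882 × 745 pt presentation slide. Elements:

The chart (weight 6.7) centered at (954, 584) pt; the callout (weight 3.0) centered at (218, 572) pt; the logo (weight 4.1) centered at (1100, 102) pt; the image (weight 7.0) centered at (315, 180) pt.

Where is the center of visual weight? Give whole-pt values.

Σw = 6.7 + 3.0 + 4.1 + 7.0 = 20.8.
x: (6.7·954 + 3.0·218 + 4.1·1100 + 7.0·315) / 20.8 = 13760.8 / 20.8 ≈ 661.58
y: (6.7·584 + 3.0·572 + 4.1·102 + 7.0·180) / 20.8 = 7307.0 / 20.8 ≈ 351.30

(662, 351)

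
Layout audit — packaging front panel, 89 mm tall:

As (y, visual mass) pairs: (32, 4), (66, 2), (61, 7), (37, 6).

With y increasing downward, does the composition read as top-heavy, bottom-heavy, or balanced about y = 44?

bottom-heavy

Total weight = 4 + 2 + 7 + 6 = 19.
Σw·y = 4·32 + 2·66 + 7·61 + 6·37 = 909, so ȳ = 909/19 ≈ 47.84.
Since 47.8 is below (larger y than) 44, the composition reads bottom-heavy.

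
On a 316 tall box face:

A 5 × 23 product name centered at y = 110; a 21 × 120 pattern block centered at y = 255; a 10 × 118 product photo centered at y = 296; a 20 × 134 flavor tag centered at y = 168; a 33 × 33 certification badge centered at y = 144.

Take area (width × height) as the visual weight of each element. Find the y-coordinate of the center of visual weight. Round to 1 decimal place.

Taking area as weight: product name 5·23 = 115, pattern block 21·120 = 2520, product photo 10·118 = 1180, flavor tag 20·134 = 2680, certification badge 33·33 = 1089. Sum 7584.
Σw·y = 115·110 + 2520·255 + 1180·296 + 2680·168 + 1089·144 = 1611586, so ȳ = 1611586/7584 ≈ 212.50.

y ≈ 212.5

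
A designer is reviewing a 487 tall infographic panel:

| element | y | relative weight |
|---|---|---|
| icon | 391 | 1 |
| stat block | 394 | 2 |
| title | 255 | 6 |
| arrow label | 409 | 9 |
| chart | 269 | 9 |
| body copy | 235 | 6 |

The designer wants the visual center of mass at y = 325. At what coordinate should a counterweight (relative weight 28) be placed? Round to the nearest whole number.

y ≈ 343

After adding the counterweight, total weight = 1 + 2 + 6 + 9 + 9 + 6 + 28 = 61.
y: need Σw·y = 61·325 = 19825. Existing = 1·391 + 2·394 + 6·255 + 9·409 + 9·269 + 6·235 = 10221. Remainder 9604 / 28 ≈ 343.00.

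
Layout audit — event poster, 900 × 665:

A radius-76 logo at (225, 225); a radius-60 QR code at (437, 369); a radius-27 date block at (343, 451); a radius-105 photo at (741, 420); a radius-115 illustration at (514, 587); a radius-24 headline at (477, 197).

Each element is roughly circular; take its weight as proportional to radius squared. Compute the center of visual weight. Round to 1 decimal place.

Weights ∝ r²: logo 76² = 5776, QR code 60² = 3600, date block 27² = 729, photo 105² = 11025, illustration 115² = 13225, headline 24² = 576; Σw = 34931.
Σw·x = 5776·225 + 3600·437 + 729·343 + 11025·741 + 13225·514 + 576·477 = 18364774, so x̄ = 18364774/34931 ≈ 525.74.
Σw·y = 5776·225 + 3600·369 + 729·451 + 11025·420 + 13225·587 + 576·197 = 15463826, so ȳ = 15463826/34931 ≈ 442.70.

(525.7, 442.7)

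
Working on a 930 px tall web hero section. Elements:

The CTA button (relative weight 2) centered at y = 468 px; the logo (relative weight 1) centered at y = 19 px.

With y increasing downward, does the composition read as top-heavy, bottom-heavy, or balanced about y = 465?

top-heavy

Total weight = 2 + 1 = 3.
y: (2·468 + 1·19) / 3 = 955 / 3 ≈ 318.33
318.3 vs midline 465 → top-heavy.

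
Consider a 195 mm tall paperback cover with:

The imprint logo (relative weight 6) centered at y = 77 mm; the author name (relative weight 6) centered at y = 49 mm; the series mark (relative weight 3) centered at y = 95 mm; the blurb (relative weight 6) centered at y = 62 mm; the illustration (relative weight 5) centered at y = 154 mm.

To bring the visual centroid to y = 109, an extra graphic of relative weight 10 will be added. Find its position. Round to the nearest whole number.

y ≈ 174

New total weight: (6 + 6 + 3 + 6 + 5) + 10 = 36.
y: need Σw·y = 36·109 = 3924. Existing = 6·77 + 6·49 + 3·95 + 6·62 + 5·154 = 2183. Remainder 1741 / 10 ≈ 174.10.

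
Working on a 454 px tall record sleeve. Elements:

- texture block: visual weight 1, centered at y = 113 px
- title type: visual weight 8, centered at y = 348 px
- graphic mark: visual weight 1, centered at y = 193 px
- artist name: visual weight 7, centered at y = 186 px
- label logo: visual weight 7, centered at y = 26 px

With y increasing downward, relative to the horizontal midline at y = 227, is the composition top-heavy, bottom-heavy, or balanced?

Σw = 1 + 8 + 1 + 7 + 7 = 24.
y-moment: 1·113 + 8·348 + 1·193 + 7·186 + 7·26 = 4574; centroid 4574/24 ≈ 190.58.
Since 190.6 is above (smaller y than) 227, the composition reads top-heavy.

top-heavy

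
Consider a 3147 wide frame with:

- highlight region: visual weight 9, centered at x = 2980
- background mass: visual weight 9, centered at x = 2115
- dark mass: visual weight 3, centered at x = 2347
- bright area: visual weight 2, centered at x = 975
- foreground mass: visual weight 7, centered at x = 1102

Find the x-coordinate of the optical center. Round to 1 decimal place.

Σw = 9 + 9 + 3 + 2 + 7 = 30.
Σw·x = 9·2980 + 9·2115 + 3·2347 + 2·975 + 7·1102 = 62560, so x̄ = 62560/30 ≈ 2085.33.

x ≈ 2085.3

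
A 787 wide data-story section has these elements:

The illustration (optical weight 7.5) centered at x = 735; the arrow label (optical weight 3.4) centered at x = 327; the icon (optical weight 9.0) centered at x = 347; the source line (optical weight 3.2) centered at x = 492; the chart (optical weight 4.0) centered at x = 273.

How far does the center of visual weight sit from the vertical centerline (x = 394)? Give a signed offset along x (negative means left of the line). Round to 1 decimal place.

Weights sum to 7.5 + 3.4 + 9.0 + 3.2 + 4.0 = 27.1.
x-moment: 7.5·735 + 3.4·327 + 9.0·347 + 3.2·492 + 4.0·273 = 12413.7; centroid 12413.7/27.1 ≈ 458.07.
Against x = 394, that's 458.07 − 394 = 64.07.

≈ 64.1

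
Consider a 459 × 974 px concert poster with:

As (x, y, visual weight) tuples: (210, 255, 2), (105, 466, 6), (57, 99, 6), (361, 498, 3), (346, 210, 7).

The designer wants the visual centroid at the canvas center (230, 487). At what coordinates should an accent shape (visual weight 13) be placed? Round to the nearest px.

(278, 858)

New total weight: (2 + 6 + 6 + 3 + 7) + 13 = 37.
Along x: (4897 + 13·x) / 37 = 230 (existing moment 2·210 + 6·105 + 6·57 + 3·361 + 7·346 = 4897) ⇒ x = (8510 − 4897) / 13 ≈ 277.92.
Along y: (6864 + 13·y) / 37 = 487 (existing moment 2·255 + 6·466 + 6·99 + 3·498 + 7·210 = 6864) ⇒ y = (18019 − 6864) / 13 ≈ 858.08.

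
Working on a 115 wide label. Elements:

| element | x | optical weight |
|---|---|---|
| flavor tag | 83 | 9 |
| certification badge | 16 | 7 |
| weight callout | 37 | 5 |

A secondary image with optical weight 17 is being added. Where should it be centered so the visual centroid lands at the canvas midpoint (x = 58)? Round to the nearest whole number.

x ≈ 68

After adding the secondary image, total weight = 9 + 7 + 5 + 17 = 38.
Along x: (1044 + 17·x) / 38 = 58 (existing moment 9·83 + 7·16 + 5·37 = 1044) ⇒ x = (2204 − 1044) / 17 ≈ 68.24.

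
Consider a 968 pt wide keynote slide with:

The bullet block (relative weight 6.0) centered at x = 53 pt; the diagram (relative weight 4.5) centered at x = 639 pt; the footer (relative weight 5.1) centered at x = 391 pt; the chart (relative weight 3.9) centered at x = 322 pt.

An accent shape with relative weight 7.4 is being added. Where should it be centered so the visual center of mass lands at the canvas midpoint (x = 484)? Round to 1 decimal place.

New total weight: (6.0 + 4.5 + 5.1 + 3.9) + 7.4 = 26.9.
Along x: (6443.4 + 7.4·x) / 26.9 = 484 (existing moment 6.0·53 + 4.5·639 + 5.1·391 + 3.9·322 = 6443.4) ⇒ x = (13019.6 − 6443.4) / 7.4 ≈ 888.68.

x ≈ 888.7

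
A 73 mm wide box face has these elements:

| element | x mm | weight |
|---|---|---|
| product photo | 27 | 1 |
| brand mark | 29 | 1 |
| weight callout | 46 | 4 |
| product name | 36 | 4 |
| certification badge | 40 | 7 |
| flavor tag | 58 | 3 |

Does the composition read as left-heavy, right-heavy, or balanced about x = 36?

Σw = 1 + 1 + 4 + 4 + 7 + 3 = 20.
Σw·x = 1·27 + 1·29 + 4·46 + 4·36 + 7·40 + 3·58 = 838, so x̄ = 838/20 ≈ 41.90.
41.9 vs midline 36 → right-heavy.

right-heavy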